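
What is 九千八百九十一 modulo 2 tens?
Convert 九千八百九十一 (Chinese numeral) → 9×1000 + 8×100 + 9×10 + 1 = 9891 (decimal)
Convert 2 tens (place-value notation) → 2×10 = 20 (decimal)
Compute 9891 mod 20 = 11
11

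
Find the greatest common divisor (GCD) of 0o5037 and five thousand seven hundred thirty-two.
Convert 0o5037 (octal) → 5×512 + 3×8 + 7 = 2591 (decimal)
Convert five thousand seven hundred thirty-two (English words) → 5×1000 + 7×100 + 32 = 5732 (decimal)
Compute gcd(2591, 5732) = 1
1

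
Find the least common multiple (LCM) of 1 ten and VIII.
Convert 1 ten (place-value notation) → 1×10 = 10 (decimal)
Convert VIII (Roman numeral) → 5 + 1 + 1 + 1 = 8 (decimal)
Compute lcm(10, 8) = 40
40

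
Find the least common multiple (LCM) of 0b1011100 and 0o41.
Convert 0b1011100 (binary) → 64 + 16 + 8 + 4 = 92 (decimal)
Convert 0o41 (octal) → 4×8 + 1 = 33 (decimal)
Compute lcm(92, 33) = 3036
3036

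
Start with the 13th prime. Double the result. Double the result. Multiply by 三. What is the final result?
Convert the 13th prime (prime index) → 41 (decimal)
Start: 41
41 × 2 = 82
82 × 2 = 164
Convert 三 (Chinese numeral) → 3 (decimal)
164 × 3 = 492
492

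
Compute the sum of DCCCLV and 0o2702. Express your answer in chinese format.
Convert DCCCLV (Roman numeral) → 500 + 100 + 100 + 100 + 50 + 5 = 855 (decimal)
Convert 0o2702 (octal) → 2×512 + 7×64 + 2 = 1474 (decimal)
Compute 855 + 1474 = 2329
Convert 2329 (decimal) → 2329 = 2×1000 + 3×100 + 2×10 + 9 → 二千三百二十九 (Chinese numeral)
二千三百二十九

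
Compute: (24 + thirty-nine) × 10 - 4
Convert thirty-nine (English words) → 39 (decimal)
Expression in decimal: (24 + 39) × 10 - 4
Parentheses first: 24 + 39 = 63
Multiply: 63 × 10 = 630
Subtract: 630 - 4 = 626
626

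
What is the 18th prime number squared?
The 18th prime number = 61
Compute 61² = 61 × 61 = 3721
3721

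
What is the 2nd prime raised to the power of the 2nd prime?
Convert the 2nd prime (prime index) → 3 (decimal)
Convert the 2nd prime (prime index) → 3 (decimal)
Compute 3 ^ 3 = 27
27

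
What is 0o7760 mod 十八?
Convert 0o7760 (octal) → 7×512 + 7×64 + 6×8 = 4080 (decimal)
Convert 十八 (Chinese numeral) → 1×10 + 8 = 18 (decimal)
Compute 4080 mod 18 = 12
12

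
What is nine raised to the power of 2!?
Convert nine (English words) → 9 (decimal)
Convert 2! (factorial) → 2 (decimal)
Compute 9 ^ 2 = 81
81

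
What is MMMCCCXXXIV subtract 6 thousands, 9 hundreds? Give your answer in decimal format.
Convert MMMCCCXXXIV (Roman numeral) → 1000 + 1000 + 1000 + 100 + 100 + 100 + 10 + 10 + 10 + 4 = 3334 (decimal)
Convert 6 thousands, 9 hundreds (place-value notation) → 6×1000 + 9×100 = 6900 (decimal)
Compute 3334 - 6900 = -3566
-3566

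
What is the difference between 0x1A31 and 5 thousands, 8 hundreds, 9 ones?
Convert 0x1A31 (hexadecimal) → 1×4096 + 10×256 + 3×16 + 1 = 6705 (decimal)
Convert 5 thousands, 8 hundreds, 9 ones (place-value notation) → 5×1000 + 8×100 + 9 = 5809 (decimal)
Difference: |6705 - 5809| = 896
896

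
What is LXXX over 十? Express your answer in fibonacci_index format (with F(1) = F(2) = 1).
Convert LXXX (Roman numeral) → 50 + 10 + 10 + 10 = 80 (decimal)
Convert 十 (Chinese numeral) → 1×10 = 10 (decimal)
Compute 80 ÷ 10 = 8
Convert 8 (decimal) → 1, 1, 2, 3, 5, 8 → the 6th Fibonacci number (Fibonacci index)
the 6th Fibonacci number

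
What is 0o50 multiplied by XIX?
Convert 0o50 (octal) → 5×8 = 40 (decimal)
Convert XIX (Roman numeral) → 10 + 9 = 19 (decimal)
Compute 40 × 19 = 760
760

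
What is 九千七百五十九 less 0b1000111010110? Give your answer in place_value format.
Convert 九千七百五十九 (Chinese numeral) → 9×1000 + 7×100 + 5×10 + 9 = 9759 (decimal)
Convert 0b1000111010110 (binary) → 4096 + 256 + 128 + 64 + 16 + 4 + 2 = 4566 (decimal)
Compute 9759 - 4566 = 5193
Convert 5193 (decimal) → 5193 = 5×1000 + 1×100 + 9×10 + 3 → 5 thousands, 1 hundred, 9 tens, 3 ones (place-value notation)
5 thousands, 1 hundred, 9 tens, 3 ones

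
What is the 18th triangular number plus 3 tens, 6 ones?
The 18th triangular number = 18×19/2 = 171
Convert 3 tens, 6 ones (place-value notation) → 3×10 + 6 = 36 (decimal)
Compute 171 + 36 = 207
207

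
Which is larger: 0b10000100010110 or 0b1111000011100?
Convert 0b10000100010110 (binary) → 8192 + 256 + 16 + 4 + 2 = 8470 (decimal)
Convert 0b1111000011100 (binary) → 4096 + 2048 + 1024 + 512 + 16 + 8 + 4 = 7708 (decimal)
Compare 8470 vs 7708: larger = 8470
8470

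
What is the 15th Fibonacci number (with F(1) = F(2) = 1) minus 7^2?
The 15th Fibonacci number (with F(1) = F(2) = 1): 1, 1, 2, 3, 5, 8, 13, 21, 34, 55, 89, 144, 233, 377, 610 → 610
Convert 7^2 (power) → 49 (decimal)
Compute 610 - 49 = 561
561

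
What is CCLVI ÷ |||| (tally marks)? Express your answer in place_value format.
Convert CCLVI (Roman numeral) → 100 + 100 + 50 + 5 + 1 = 256 (decimal)
Convert |||| (tally marks) → 4 (decimal)
Compute 256 ÷ 4 = 64
Convert 64 (decimal) → 64 = 6×10 + 4 → 6 tens, 4 ones (place-value notation)
6 tens, 4 ones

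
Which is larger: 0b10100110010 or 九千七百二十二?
Convert 0b10100110010 (binary) → 1024 + 256 + 32 + 16 + 2 = 1330 (decimal)
Convert 九千七百二十二 (Chinese numeral) → 9×1000 + 7×100 + 2×10 + 2 = 9722 (decimal)
Compare 1330 vs 9722: larger = 9722
9722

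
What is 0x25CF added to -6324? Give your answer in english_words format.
Convert 0x25CF (hexadecimal) → 2×4096 + 5×256 + 12×16 + 15 = 9679 (decimal)
Compute 9679 + -6324 = 3355
Convert 3355 (decimal) → 3355 = 3×1000 + 3×100 + 55 → three thousand three hundred fifty-five (English words)
three thousand three hundred fifty-five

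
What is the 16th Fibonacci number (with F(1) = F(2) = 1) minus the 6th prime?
The 16th Fibonacci number (with F(1) = F(2) = 1) = 987
Convert the 6th prime (prime index) → 13 (decimal)
Compute 987 - 13 = 974
974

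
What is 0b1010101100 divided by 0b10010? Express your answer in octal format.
Convert 0b1010101100 (binary) → 512 + 128 + 32 + 8 + 4 = 684 (decimal)
Convert 0b10010 (binary) → 16 + 2 = 18 (decimal)
Compute 684 ÷ 18 = 38
Convert 38 (decimal) → 38 = 4×8 + 6 → 0o46 (octal)
0o46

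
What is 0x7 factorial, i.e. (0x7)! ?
Convert 0x7 (hexadecimal) → 7 (decimal)
Compute 7! = 5040
5040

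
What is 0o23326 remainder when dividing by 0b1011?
Convert 0o23326 (octal) → 2×4096 + 3×512 + 3×64 + 2×8 + 6 = 9942 (decimal)
Convert 0b1011 (binary) → 8 + 2 + 1 = 11 (decimal)
Compute 9942 mod 11 = 9
9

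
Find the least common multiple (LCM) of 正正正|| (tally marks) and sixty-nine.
Convert 正正正|| (tally marks) → 5 + 5 + 5 + 2 = 17 (decimal)
Convert sixty-nine (English words) → 69 (decimal)
Compute lcm(17, 69) = 1173
1173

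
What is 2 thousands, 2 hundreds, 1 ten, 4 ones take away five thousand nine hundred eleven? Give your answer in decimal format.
Convert 2 thousands, 2 hundreds, 1 ten, 4 ones (place-value notation) → 2×1000 + 2×100 + 1×10 + 4 = 2214 (decimal)
Convert five thousand nine hundred eleven (English words) → 5×1000 + 9×100 + 11 = 5911 (decimal)
Compute 2214 - 5911 = -3697
-3697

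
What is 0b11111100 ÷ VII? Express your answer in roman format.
Convert 0b11111100 (binary) → 128 + 64 + 32 + 16 + 8 + 4 = 252 (decimal)
Convert VII (Roman numeral) → 5 + 1 + 1 = 7 (decimal)
Compute 252 ÷ 7 = 36
Convert 36 (decimal) → 36 = 10 + 10 + 10 + 5 + 1 → XXXVI (Roman numeral)
XXXVI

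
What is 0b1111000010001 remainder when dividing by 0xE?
Convert 0b1111000010001 (binary) → 4096 + 2048 + 1024 + 512 + 16 + 1 = 7697 (decimal)
Convert 0xE (hexadecimal) → 14 (decimal)
Compute 7697 mod 14 = 11
11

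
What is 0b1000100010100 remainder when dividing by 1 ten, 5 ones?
Convert 0b1000100010100 (binary) → 4096 + 256 + 16 + 4 = 4372 (decimal)
Convert 1 ten, 5 ones (place-value notation) → 1×10 + 5 = 15 (decimal)
Compute 4372 mod 15 = 7
7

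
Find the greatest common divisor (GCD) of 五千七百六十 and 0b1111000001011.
Convert 五千七百六十 (Chinese numeral) → 5×1000 + 7×100 + 6×10 = 5760 (decimal)
Convert 0b1111000001011 (binary) → 4096 + 2048 + 1024 + 512 + 8 + 2 + 1 = 7691 (decimal)
Compute gcd(5760, 7691) = 1
1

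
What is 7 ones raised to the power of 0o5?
Convert 7 ones (place-value notation) → 7 (decimal)
Convert 0o5 (octal) → 5 (decimal)
Compute 7 ^ 5 = 16807
16807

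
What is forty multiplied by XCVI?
Convert forty (English words) → 40 (decimal)
Convert XCVI (Roman numeral) → 90 + 5 + 1 = 96 (decimal)
Compute 40 × 96 = 3840
3840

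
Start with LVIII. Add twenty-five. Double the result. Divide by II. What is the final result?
Convert LVIII (Roman numeral) → 50 + 5 + 1 + 1 + 1 = 58 (decimal)
Start: 58
Convert twenty-five (English words) → 25 (decimal)
58 + 25 = 83
83 × 2 = 166
Convert II (Roman numeral) → 1 + 1 = 2 (decimal)
166 ÷ 2 = 83
83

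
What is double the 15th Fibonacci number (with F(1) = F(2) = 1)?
The 15th Fibonacci number (with F(1) = F(2) = 1): 1, 1, 2, 3, 5, 8, 13, 21, 34, 55, 89, 144, 233, 377, 610 → 610
Compute 610 × 2 = 1220
1220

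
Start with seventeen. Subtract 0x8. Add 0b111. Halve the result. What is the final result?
Convert seventeen (English words) → 17 (decimal)
Start: 17
Convert 0x8 (hexadecimal) → 8 (decimal)
17 - 8 = 9
Convert 0b111 (binary) → 4 + 2 + 1 = 7 (decimal)
9 + 7 = 16
16 ÷ 2 = 8
8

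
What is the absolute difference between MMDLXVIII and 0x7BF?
Convert MMDLXVIII (Roman numeral) → 1000 + 1000 + 500 + 50 + 10 + 5 + 1 + 1 + 1 = 2568 (decimal)
Convert 0x7BF (hexadecimal) → 7×256 + 11×16 + 15 = 1983 (decimal)
Compute |2568 - 1983| = 585
585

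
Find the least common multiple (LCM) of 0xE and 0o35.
Convert 0xE (hexadecimal) → 14 (decimal)
Convert 0o35 (octal) → 3×8 + 5 = 29 (decimal)
Compute lcm(14, 29) = 406
406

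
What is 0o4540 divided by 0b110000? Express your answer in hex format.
Convert 0o4540 (octal) → 4×512 + 5×64 + 4×8 = 2400 (decimal)
Convert 0b110000 (binary) → 32 + 16 = 48 (decimal)
Compute 2400 ÷ 48 = 50
Convert 50 (decimal) → 50 = 3×16 + 2 → 0x32 (hexadecimal)
0x32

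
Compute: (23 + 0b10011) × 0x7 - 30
Convert 0b10011 (binary) → 16 + 2 + 1 = 19 (decimal)
Convert 0x7 (hexadecimal) → 7 (decimal)
Expression in decimal: (23 + 19) × 7 - 30
Parentheses first: 23 + 19 = 42
Multiply: 42 × 7 = 294
Subtract: 294 - 30 = 264
264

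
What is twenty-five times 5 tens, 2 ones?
Convert twenty-five (English words) → 25 (decimal)
Convert 5 tens, 2 ones (place-value notation) → 5×10 + 2 = 52 (decimal)
Compute 25 × 52 = 1300
1300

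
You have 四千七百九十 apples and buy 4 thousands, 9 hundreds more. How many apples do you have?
Convert 四千七百九十 (Chinese numeral) → 4×1000 + 7×100 + 9×10 = 4790 (decimal)
Convert 4 thousands, 9 hundreds (place-value notation) → 4×1000 + 9×100 = 4900 (decimal)
Compute 4790 + 4900 = 9690
9690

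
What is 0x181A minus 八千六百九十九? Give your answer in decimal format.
Convert 0x181A (hexadecimal) → 1×4096 + 8×256 + 1×16 + 10 = 6170 (decimal)
Convert 八千六百九十九 (Chinese numeral) → 8×1000 + 6×100 + 9×10 + 9 = 8699 (decimal)
Compute 6170 - 8699 = -2529
-2529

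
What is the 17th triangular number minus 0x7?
The 17th triangular number = 17×18/2 = 153
Convert 0x7 (hexadecimal) → 7 (decimal)
Compute 153 - 7 = 146
146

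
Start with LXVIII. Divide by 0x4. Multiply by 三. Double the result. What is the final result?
Convert LXVIII (Roman numeral) → 50 + 10 + 5 + 1 + 1 + 1 = 68 (decimal)
Start: 68
Convert 0x4 (hexadecimal) → 4 (decimal)
68 ÷ 4 = 17
Convert 三 (Chinese numeral) → 3 (decimal)
17 × 3 = 51
51 × 2 = 102
102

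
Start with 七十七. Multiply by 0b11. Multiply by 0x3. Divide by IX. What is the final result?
Convert 七十七 (Chinese numeral) → 7×10 + 7 = 77 (decimal)
Start: 77
Convert 0b11 (binary) → 2 + 1 = 3 (decimal)
77 × 3 = 231
Convert 0x3 (hexadecimal) → 3 (decimal)
231 × 3 = 693
Convert IX (Roman numeral) → 9 (decimal)
693 ÷ 9 = 77
77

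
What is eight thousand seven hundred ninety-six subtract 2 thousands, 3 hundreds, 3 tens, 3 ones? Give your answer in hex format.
Convert eight thousand seven hundred ninety-six (English words) → 8×1000 + 7×100 + 96 = 8796 (decimal)
Convert 2 thousands, 3 hundreds, 3 tens, 3 ones (place-value notation) → 2×1000 + 3×100 + 3×10 + 3 = 2333 (decimal)
Compute 8796 - 2333 = 6463
Convert 6463 (decimal) → 6463 = 1×4096 + 9×256 + 3×16 + 15 → 0x193F (hexadecimal)
0x193F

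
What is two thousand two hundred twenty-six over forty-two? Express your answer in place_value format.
Convert two thousand two hundred twenty-six (English words) → 2×1000 + 2×100 + 26 = 2226 (decimal)
Convert forty-two (English words) → 42 (decimal)
Compute 2226 ÷ 42 = 53
Convert 53 (decimal) → 53 = 5×10 + 3 → 5 tens, 3 ones (place-value notation)
5 tens, 3 ones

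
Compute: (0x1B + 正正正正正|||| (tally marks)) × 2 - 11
Convert 0x1B (hexadecimal) → 1×16 + 11 = 27 (decimal)
Convert 正正正正正|||| (tally marks) → 5 + 5 + 5 + 5 + 5 + 4 = 29 (decimal)
Expression in decimal: (27 + 29) × 2 - 11
Parentheses first: 27 + 29 = 56
Multiply: 56 × 2 = 112
Subtract: 112 - 11 = 101
101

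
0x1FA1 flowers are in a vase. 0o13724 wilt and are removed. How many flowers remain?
Convert 0x1FA1 (hexadecimal) → 1×4096 + 15×256 + 10×16 + 1 = 8097 (decimal)
Convert 0o13724 (octal) → 1×4096 + 3×512 + 7×64 + 2×8 + 4 = 6100 (decimal)
Compute 8097 - 6100 = 1997
1997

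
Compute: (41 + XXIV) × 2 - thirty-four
Convert XXIV (Roman numeral) → 10 + 10 + 4 = 24 (decimal)
Convert thirty-four (English words) → 34 (decimal)
Expression in decimal: (41 + 24) × 2 - 34
Parentheses first: 41 + 24 = 65
Multiply: 65 × 2 = 130
Subtract: 130 - 34 = 96
96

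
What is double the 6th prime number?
The 6th prime number = 13
Compute 13 × 2 = 26
26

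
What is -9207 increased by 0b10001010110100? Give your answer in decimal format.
Convert 0b10001010110100 (binary) → 8192 + 512 + 128 + 32 + 16 + 4 = 8884 (decimal)
Compute -9207 + 8884 = -323
-323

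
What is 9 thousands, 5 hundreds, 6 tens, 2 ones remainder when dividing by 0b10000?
Convert 9 thousands, 5 hundreds, 6 tens, 2 ones (place-value notation) → 9×1000 + 5×100 + 6×10 + 2 = 9562 (decimal)
Convert 0b10000 (binary) → 16 (decimal)
Compute 9562 mod 16 = 10
10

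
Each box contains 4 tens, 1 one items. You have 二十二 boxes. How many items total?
Convert 4 tens, 1 one (place-value notation) → 4×10 + 1 = 41 (decimal)
Convert 二十二 (Chinese numeral) → 2×10 + 2 = 22 (decimal)
Compute 41 × 22 = 902
902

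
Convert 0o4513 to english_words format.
Convert 0o4513 (octal) → 4×512 + 5×64 + 1×8 + 3 = 2379 (decimal)
Convert 2379 (decimal) → 2379 = 2×1000 + 3×100 + 79 → two thousand three hundred seventy-nine (English words)
two thousand three hundred seventy-nine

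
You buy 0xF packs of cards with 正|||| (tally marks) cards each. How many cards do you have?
Convert 正|||| (tally marks) → 5 + 4 = 9 (decimal)
Convert 0xF (hexadecimal) → 15 (decimal)
Compute 9 × 15 = 135
135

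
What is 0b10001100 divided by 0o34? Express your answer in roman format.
Convert 0b10001100 (binary) → 128 + 8 + 4 = 140 (decimal)
Convert 0o34 (octal) → 3×8 + 4 = 28 (decimal)
Compute 140 ÷ 28 = 5
Convert 5 (decimal) → V (Roman numeral)
V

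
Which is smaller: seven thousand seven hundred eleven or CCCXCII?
Convert seven thousand seven hundred eleven (English words) → 7×1000 + 7×100 + 11 = 7711 (decimal)
Convert CCCXCII (Roman numeral) → 100 + 100 + 100 + 90 + 1 + 1 = 392 (decimal)
Compare 7711 vs 392: smaller = 392
392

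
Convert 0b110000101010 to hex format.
Convert 0b110000101010 (binary) → 2048 + 1024 + 32 + 8 + 2 = 3114 (decimal)
Convert 3114 (decimal) → 3114 = 12×256 + 2×16 + 10 → 0xC2A (hexadecimal)
0xC2A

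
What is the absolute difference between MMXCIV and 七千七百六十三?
Convert MMXCIV (Roman numeral) → 1000 + 1000 + 90 + 4 = 2094 (decimal)
Convert 七千七百六十三 (Chinese numeral) → 7×1000 + 7×100 + 6×10 + 3 = 7763 (decimal)
Compute |2094 - 7763| = 5669
5669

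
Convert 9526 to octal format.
Convert 9526 (decimal) → 9526 = 2×4096 + 2×512 + 4×64 + 6×8 + 6 → 0o22466 (octal)
0o22466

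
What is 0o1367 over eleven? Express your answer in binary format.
Convert 0o1367 (octal) → 1×512 + 3×64 + 6×8 + 7 = 759 (decimal)
Convert eleven (English words) → 11 (decimal)
Compute 759 ÷ 11 = 69
Convert 69 (decimal) → 69 = 64 + 4 + 1 → 0b1000101 (binary)
0b1000101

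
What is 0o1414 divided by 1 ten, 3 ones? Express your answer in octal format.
Convert 0o1414 (octal) → 1×512 + 4×64 + 1×8 + 4 = 780 (decimal)
Convert 1 ten, 3 ones (place-value notation) → 1×10 + 3 = 13 (decimal)
Compute 780 ÷ 13 = 60
Convert 60 (decimal) → 60 = 7×8 + 4 → 0o74 (octal)
0o74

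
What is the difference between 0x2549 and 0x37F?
Convert 0x2549 (hexadecimal) → 2×4096 + 5×256 + 4×16 + 9 = 9545 (decimal)
Convert 0x37F (hexadecimal) → 3×256 + 7×16 + 15 = 895 (decimal)
Difference: |9545 - 895| = 8650
8650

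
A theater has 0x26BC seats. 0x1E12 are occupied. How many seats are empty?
Convert 0x26BC (hexadecimal) → 2×4096 + 6×256 + 11×16 + 12 = 9916 (decimal)
Convert 0x1E12 (hexadecimal) → 1×4096 + 14×256 + 1×16 + 2 = 7698 (decimal)
Compute 9916 - 7698 = 2218
2218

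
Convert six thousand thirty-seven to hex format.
Convert six thousand thirty-seven (English words) → 6×1000 + 37 = 6037 (decimal)
Convert 6037 (decimal) → 6037 = 1×4096 + 7×256 + 9×16 + 5 → 0x1795 (hexadecimal)
0x1795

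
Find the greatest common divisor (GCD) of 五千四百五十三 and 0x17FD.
Convert 五千四百五十三 (Chinese numeral) → 5×1000 + 4×100 + 5×10 + 3 = 5453 (decimal)
Convert 0x17FD (hexadecimal) → 1×4096 + 7×256 + 15×16 + 13 = 6141 (decimal)
Compute gcd(5453, 6141) = 1
1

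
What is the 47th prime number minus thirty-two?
The 47th prime number = 211
Convert thirty-two (English words) → 32 (decimal)
Compute 211 - 32 = 179
179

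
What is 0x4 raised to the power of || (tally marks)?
Convert 0x4 (hexadecimal) → 4 (decimal)
Convert || (tally marks) → 2 (decimal)
Compute 4 ^ 2 = 16
16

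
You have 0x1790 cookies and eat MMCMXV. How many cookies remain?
Convert 0x1790 (hexadecimal) → 1×4096 + 7×256 + 9×16 = 6032 (decimal)
Convert MMCMXV (Roman numeral) → 1000 + 1000 + 900 + 10 + 5 = 2915 (decimal)
Compute 6032 - 2915 = 3117
3117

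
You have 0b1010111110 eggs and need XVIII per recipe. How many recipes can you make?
Convert 0b1010111110 (binary) → 512 + 128 + 32 + 16 + 8 + 4 + 2 = 702 (decimal)
Convert XVIII (Roman numeral) → 10 + 5 + 1 + 1 + 1 = 18 (decimal)
Compute 702 ÷ 18 = 39
39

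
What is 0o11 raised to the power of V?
Convert 0o11 (octal) → 1×8 + 1 = 9 (decimal)
Convert V (Roman numeral) → 5 (decimal)
Compute 9 ^ 5 = 59049
59049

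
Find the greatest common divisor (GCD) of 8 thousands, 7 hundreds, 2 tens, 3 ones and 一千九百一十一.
Convert 8 thousands, 7 hundreds, 2 tens, 3 ones (place-value notation) → 8×1000 + 7×100 + 2×10 + 3 = 8723 (decimal)
Convert 一千九百一十一 (Chinese numeral) → 1×1000 + 9×100 + 1×10 + 1 = 1911 (decimal)
Compute gcd(8723, 1911) = 13
13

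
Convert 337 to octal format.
Convert 337 (decimal) → 337 = 5×64 + 2×8 + 1 → 0o521 (octal)
0o521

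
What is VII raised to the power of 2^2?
Convert VII (Roman numeral) → 5 + 1 + 1 = 7 (decimal)
Convert 2^2 (power) → 4 (decimal)
Compute 7 ^ 4 = 2401
2401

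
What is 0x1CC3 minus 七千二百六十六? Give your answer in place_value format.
Convert 0x1CC3 (hexadecimal) → 1×4096 + 12×256 + 12×16 + 3 = 7363 (decimal)
Convert 七千二百六十六 (Chinese numeral) → 7×1000 + 2×100 + 6×10 + 6 = 7266 (decimal)
Compute 7363 - 7266 = 97
Convert 97 (decimal) → 97 = 9×10 + 7 → 9 tens, 7 ones (place-value notation)
9 tens, 7 ones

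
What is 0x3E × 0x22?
Convert 0x3E (hexadecimal) → 3×16 + 14 = 62 (decimal)
Convert 0x22 (hexadecimal) → 2×16 + 2 = 34 (decimal)
Compute 62 × 34 = 2108
2108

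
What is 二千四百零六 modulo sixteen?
Convert 二千四百零六 (Chinese numeral) → 2×1000 + 4×100 + 6 = 2406 (decimal)
Convert sixteen (English words) → 16 (decimal)
Compute 2406 mod 16 = 6
6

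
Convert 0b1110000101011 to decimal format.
Convert 0b1110000101011 (binary) → 4096 + 2048 + 1024 + 32 + 8 + 2 + 1 = 7211 (decimal)
7211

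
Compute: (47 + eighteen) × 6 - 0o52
Convert eighteen (English words) → 18 (decimal)
Convert 0o52 (octal) → 5×8 + 2 = 42 (decimal)
Expression in decimal: (47 + 18) × 6 - 42
Parentheses first: 47 + 18 = 65
Multiply: 65 × 6 = 390
Subtract: 390 - 42 = 348
348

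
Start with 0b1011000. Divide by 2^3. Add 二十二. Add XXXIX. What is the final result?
Convert 0b1011000 (binary) → 64 + 16 + 8 = 88 (decimal)
Start: 88
Convert 2^3 (power) → 8 (decimal)
88 ÷ 8 = 11
Convert 二十二 (Chinese numeral) → 2×10 + 2 = 22 (decimal)
11 + 22 = 33
Convert XXXIX (Roman numeral) → 10 + 10 + 10 + 9 = 39 (decimal)
33 + 39 = 72
72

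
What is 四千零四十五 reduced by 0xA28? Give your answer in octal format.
Convert 四千零四十五 (Chinese numeral) → 4×1000 + 4×10 + 5 = 4045 (decimal)
Convert 0xA28 (hexadecimal) → 10×256 + 2×16 + 8 = 2600 (decimal)
Compute 4045 - 2600 = 1445
Convert 1445 (decimal) → 1445 = 2×512 + 6×64 + 4×8 + 5 → 0o2645 (octal)
0o2645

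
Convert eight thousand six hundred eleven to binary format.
Convert eight thousand six hundred eleven (English words) → 8×1000 + 6×100 + 11 = 8611 (decimal)
Convert 8611 (decimal) → 8611 = 8192 + 256 + 128 + 32 + 2 + 1 → 0b10000110100011 (binary)
0b10000110100011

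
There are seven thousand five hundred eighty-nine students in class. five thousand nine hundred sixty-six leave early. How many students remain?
Convert seven thousand five hundred eighty-nine (English words) → 7×1000 + 5×100 + 89 = 7589 (decimal)
Convert five thousand nine hundred sixty-six (English words) → 5×1000 + 9×100 + 66 = 5966 (decimal)
Compute 7589 - 5966 = 1623
1623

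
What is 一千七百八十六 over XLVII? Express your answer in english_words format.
Convert 一千七百八十六 (Chinese numeral) → 1×1000 + 7×100 + 8×10 + 6 = 1786 (decimal)
Convert XLVII (Roman numeral) → 40 + 5 + 1 + 1 = 47 (decimal)
Compute 1786 ÷ 47 = 38
Convert 38 (decimal) → thirty-eight (English words)
thirty-eight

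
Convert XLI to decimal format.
Convert XLI (Roman numeral) → 40 + 1 = 41 (decimal)
41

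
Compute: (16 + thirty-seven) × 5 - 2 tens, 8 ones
Convert thirty-seven (English words) → 37 (decimal)
Convert 2 tens, 8 ones (place-value notation) → 2×10 + 8 = 28 (decimal)
Expression in decimal: (16 + 37) × 5 - 28
Parentheses first: 16 + 37 = 53
Multiply: 53 × 5 = 265
Subtract: 265 - 28 = 237
237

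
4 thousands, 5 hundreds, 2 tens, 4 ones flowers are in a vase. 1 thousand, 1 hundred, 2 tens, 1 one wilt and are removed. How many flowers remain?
Convert 4 thousands, 5 hundreds, 2 tens, 4 ones (place-value notation) → 4×1000 + 5×100 + 2×10 + 4 = 4524 (decimal)
Convert 1 thousand, 1 hundred, 2 tens, 1 one (place-value notation) → 1×1000 + 1×100 + 2×10 + 1 = 1121 (decimal)
Compute 4524 - 1121 = 3403
3403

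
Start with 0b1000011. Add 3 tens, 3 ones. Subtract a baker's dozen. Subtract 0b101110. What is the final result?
Convert 0b1000011 (binary) → 64 + 2 + 1 = 67 (decimal)
Start: 67
Convert 3 tens, 3 ones (place-value notation) → 3×10 + 3 = 33 (decimal)
67 + 33 = 100
Convert a baker's dozen (colloquial) → 13 (decimal)
100 - 13 = 87
Convert 0b101110 (binary) → 32 + 8 + 4 + 2 = 46 (decimal)
87 - 46 = 41
41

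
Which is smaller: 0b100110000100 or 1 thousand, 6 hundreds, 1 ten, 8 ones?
Convert 0b100110000100 (binary) → 2048 + 256 + 128 + 4 = 2436 (decimal)
Convert 1 thousand, 6 hundreds, 1 ten, 8 ones (place-value notation) → 1×1000 + 6×100 + 1×10 + 8 = 1618 (decimal)
Compare 2436 vs 1618: smaller = 1618
1618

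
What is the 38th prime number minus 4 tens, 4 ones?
The 38th prime number = 163
Convert 4 tens, 4 ones (place-value notation) → 4×10 + 4 = 44 (decimal)
Compute 163 - 44 = 119
119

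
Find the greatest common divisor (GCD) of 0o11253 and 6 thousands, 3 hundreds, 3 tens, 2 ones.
Convert 0o11253 (octal) → 1×4096 + 1×512 + 2×64 + 5×8 + 3 = 4779 (decimal)
Convert 6 thousands, 3 hundreds, 3 tens, 2 ones (place-value notation) → 6×1000 + 3×100 + 3×10 + 2 = 6332 (decimal)
Compute gcd(4779, 6332) = 1
1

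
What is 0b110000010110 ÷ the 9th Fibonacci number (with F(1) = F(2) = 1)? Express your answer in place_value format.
Convert 0b110000010110 (binary) → 2048 + 1024 + 16 + 4 + 2 = 3094 (decimal)
Convert the 9th Fibonacci number (with F(1) = F(2) = 1) (Fibonacci index) → 1, 1, 2, 3, 5, 8, 13, 21, 34 → 34 (decimal)
Compute 3094 ÷ 34 = 91
Convert 91 (decimal) → 91 = 9×10 + 1 → 9 tens, 1 one (place-value notation)
9 tens, 1 one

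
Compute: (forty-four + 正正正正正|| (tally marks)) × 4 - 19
Convert forty-four (English words) → 44 (decimal)
Convert 正正正正正|| (tally marks) → 5 + 5 + 5 + 5 + 5 + 2 = 27 (decimal)
Expression in decimal: (44 + 27) × 4 - 19
Parentheses first: 44 + 27 = 71
Multiply: 71 × 4 = 284
Subtract: 284 - 19 = 265
265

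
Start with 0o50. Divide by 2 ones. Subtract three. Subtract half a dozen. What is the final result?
Convert 0o50 (octal) → 5×8 = 40 (decimal)
Start: 40
Convert 2 ones (place-value notation) → 2 (decimal)
40 ÷ 2 = 20
Convert three (English words) → 3 (decimal)
20 - 3 = 17
Convert half a dozen (colloquial) → 6 (decimal)
17 - 6 = 11
11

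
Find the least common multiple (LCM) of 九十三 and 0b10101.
Convert 九十三 (Chinese numeral) → 9×10 + 3 = 93 (decimal)
Convert 0b10101 (binary) → 16 + 4 + 1 = 21 (decimal)
Compute lcm(93, 21) = 651
651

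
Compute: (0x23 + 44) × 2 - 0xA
Convert 0x23 (hexadecimal) → 2×16 + 3 = 35 (decimal)
Convert 0xA (hexadecimal) → 10 (decimal)
Expression in decimal: (35 + 44) × 2 - 10
Parentheses first: 35 + 44 = 79
Multiply: 79 × 2 = 158
Subtract: 158 - 10 = 148
148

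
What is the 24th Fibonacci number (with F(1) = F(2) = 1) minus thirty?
The 24th Fibonacci number (with F(1) = F(2) = 1) = 46368
Convert thirty (English words) → 30 (decimal)
Compute 46368 - 30 = 46338
46338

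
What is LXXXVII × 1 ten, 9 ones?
Convert LXXXVII (Roman numeral) → 50 + 10 + 10 + 10 + 5 + 1 + 1 = 87 (decimal)
Convert 1 ten, 9 ones (place-value notation) → 1×10 + 9 = 19 (decimal)
Compute 87 × 19 = 1653
1653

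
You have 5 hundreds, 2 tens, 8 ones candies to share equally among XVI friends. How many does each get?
Convert 5 hundreds, 2 tens, 8 ones (place-value notation) → 5×100 + 2×10 + 8 = 528 (decimal)
Convert XVI (Roman numeral) → 10 + 5 + 1 = 16 (decimal)
Compute 528 ÷ 16 = 33
33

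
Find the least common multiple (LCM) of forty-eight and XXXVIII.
Convert forty-eight (English words) → 48 (decimal)
Convert XXXVIII (Roman numeral) → 10 + 10 + 10 + 5 + 1 + 1 + 1 = 38 (decimal)
Compute lcm(48, 38) = 912
912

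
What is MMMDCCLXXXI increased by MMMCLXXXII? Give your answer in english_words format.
Convert MMMDCCLXXXI (Roman numeral) → 1000 + 1000 + 1000 + 500 + 100 + 100 + 50 + 10 + 10 + 10 + 1 = 3781 (decimal)
Convert MMMCLXXXII (Roman numeral) → 1000 + 1000 + 1000 + 100 + 50 + 10 + 10 + 10 + 1 + 1 = 3182 (decimal)
Compute 3781 + 3182 = 6963
Convert 6963 (decimal) → 6963 = 6×1000 + 9×100 + 63 → six thousand nine hundred sixty-three (English words)
six thousand nine hundred sixty-three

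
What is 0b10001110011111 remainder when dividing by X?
Convert 0b10001110011111 (binary) → 8192 + 512 + 256 + 128 + 16 + 8 + 4 + 2 + 1 = 9119 (decimal)
Convert X (Roman numeral) → 10 (decimal)
Compute 9119 mod 10 = 9
9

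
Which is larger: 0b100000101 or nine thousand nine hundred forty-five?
Convert 0b100000101 (binary) → 256 + 4 + 1 = 261 (decimal)
Convert nine thousand nine hundred forty-five (English words) → 9×1000 + 9×100 + 45 = 9945 (decimal)
Compare 261 vs 9945: larger = 9945
9945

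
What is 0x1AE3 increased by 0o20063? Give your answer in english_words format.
Convert 0x1AE3 (hexadecimal) → 1×4096 + 10×256 + 14×16 + 3 = 6883 (decimal)
Convert 0o20063 (octal) → 2×4096 + 6×8 + 3 = 8243 (decimal)
Compute 6883 + 8243 = 15126
Convert 15126 (decimal) → 15126 = 15×1000 + 1×100 + 26 → fifteen thousand one hundred twenty-six (English words)
fifteen thousand one hundred twenty-six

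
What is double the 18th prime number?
The 18th prime number = 61
Compute 61 × 2 = 122
122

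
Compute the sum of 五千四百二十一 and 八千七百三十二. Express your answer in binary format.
Convert 五千四百二十一 (Chinese numeral) → 5×1000 + 4×100 + 2×10 + 1 = 5421 (decimal)
Convert 八千七百三十二 (Chinese numeral) → 8×1000 + 7×100 + 3×10 + 2 = 8732 (decimal)
Compute 5421 + 8732 = 14153
Convert 14153 (decimal) → 14153 = 8192 + 4096 + 1024 + 512 + 256 + 64 + 8 + 1 → 0b11011101001001 (binary)
0b11011101001001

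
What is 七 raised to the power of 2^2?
Convert 七 (Chinese numeral) → 7 (decimal)
Convert 2^2 (power) → 4 (decimal)
Compute 7 ^ 4 = 2401
2401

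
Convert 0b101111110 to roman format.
Convert 0b101111110 (binary) → 256 + 64 + 32 + 16 + 8 + 4 + 2 = 382 (decimal)
Convert 382 (decimal) → 382 = 100 + 100 + 100 + 50 + 10 + 10 + 10 + 1 + 1 → CCCLXXXII (Roman numeral)
CCCLXXXII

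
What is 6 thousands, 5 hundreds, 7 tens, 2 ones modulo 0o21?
Convert 6 thousands, 5 hundreds, 7 tens, 2 ones (place-value notation) → 6×1000 + 5×100 + 7×10 + 2 = 6572 (decimal)
Convert 0o21 (octal) → 2×8 + 1 = 17 (decimal)
Compute 6572 mod 17 = 10
10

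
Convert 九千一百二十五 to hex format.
Convert 九千一百二十五 (Chinese numeral) → 9×1000 + 1×100 + 2×10 + 5 = 9125 (decimal)
Convert 9125 (decimal) → 9125 = 2×4096 + 3×256 + 10×16 + 5 → 0x23A5 (hexadecimal)
0x23A5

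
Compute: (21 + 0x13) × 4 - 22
Convert 0x13 (hexadecimal) → 1×16 + 3 = 19 (decimal)
Expression in decimal: (21 + 19) × 4 - 22
Parentheses first: 21 + 19 = 40
Multiply: 40 × 4 = 160
Subtract: 160 - 22 = 138
138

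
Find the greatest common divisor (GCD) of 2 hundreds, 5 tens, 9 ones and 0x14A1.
Convert 2 hundreds, 5 tens, 9 ones (place-value notation) → 2×100 + 5×10 + 9 = 259 (decimal)
Convert 0x14A1 (hexadecimal) → 1×4096 + 4×256 + 10×16 + 1 = 5281 (decimal)
Compute gcd(259, 5281) = 1
1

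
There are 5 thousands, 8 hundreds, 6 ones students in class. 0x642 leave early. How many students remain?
Convert 5 thousands, 8 hundreds, 6 ones (place-value notation) → 5×1000 + 8×100 + 6 = 5806 (decimal)
Convert 0x642 (hexadecimal) → 6×256 + 4×16 + 2 = 1602 (decimal)
Compute 5806 - 1602 = 4204
4204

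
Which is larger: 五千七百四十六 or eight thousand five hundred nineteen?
Convert 五千七百四十六 (Chinese numeral) → 5×1000 + 7×100 + 4×10 + 6 = 5746 (decimal)
Convert eight thousand five hundred nineteen (English words) → 8×1000 + 5×100 + 19 = 8519 (decimal)
Compare 5746 vs 8519: larger = 8519
8519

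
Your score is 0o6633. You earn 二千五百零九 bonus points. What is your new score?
Convert 0o6633 (octal) → 6×512 + 6×64 + 3×8 + 3 = 3483 (decimal)
Convert 二千五百零九 (Chinese numeral) → 2×1000 + 5×100 + 9 = 2509 (decimal)
Compute 3483 + 2509 = 5992
5992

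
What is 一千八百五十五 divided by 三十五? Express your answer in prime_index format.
Convert 一千八百五十五 (Chinese numeral) → 1×1000 + 8×100 + 5×10 + 5 = 1855 (decimal)
Convert 三十五 (Chinese numeral) → 3×10 + 5 = 35 (decimal)
Compute 1855 ÷ 35 = 53
Convert 53 (decimal) → the 16th prime (prime index)
the 16th prime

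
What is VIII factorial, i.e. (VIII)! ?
Convert VIII (Roman numeral) → 5 + 1 + 1 + 1 = 8 (decimal)
Compute 8! = 40320
40320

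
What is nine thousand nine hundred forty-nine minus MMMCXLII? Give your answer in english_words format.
Convert nine thousand nine hundred forty-nine (English words) → 9×1000 + 9×100 + 49 = 9949 (decimal)
Convert MMMCXLII (Roman numeral) → 1000 + 1000 + 1000 + 100 + 40 + 1 + 1 = 3142 (decimal)
Compute 9949 - 3142 = 6807
Convert 6807 (decimal) → 6807 = 6×1000 + 8×100 + 7 → six thousand eight hundred seven (English words)
six thousand eight hundred seven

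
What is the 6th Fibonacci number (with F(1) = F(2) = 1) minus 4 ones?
The 6th Fibonacci number (with F(1) = F(2) = 1): 1, 1, 2, 3, 5, 8 → 8
Convert 4 ones (place-value notation) → 4 (decimal)
Compute 8 - 4 = 4
4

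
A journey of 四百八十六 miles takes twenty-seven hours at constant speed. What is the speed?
Convert 四百八十六 (Chinese numeral) → 4×100 + 8×10 + 6 = 486 (decimal)
Convert twenty-seven (English words) → 27 (decimal)
Compute 486 ÷ 27 = 18
18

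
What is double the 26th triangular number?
The 26th triangular number = 26×27/2 = 351
Compute 351 × 2 = 702
702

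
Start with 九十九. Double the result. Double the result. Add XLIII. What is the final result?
Convert 九十九 (Chinese numeral) → 9×10 + 9 = 99 (decimal)
Start: 99
99 × 2 = 198
198 × 2 = 396
Convert XLIII (Roman numeral) → 40 + 1 + 1 + 1 = 43 (decimal)
396 + 43 = 439
439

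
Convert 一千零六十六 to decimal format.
Convert 一千零六十六 (Chinese numeral) → 1×1000 + 6×10 + 6 = 1066 (decimal)
1066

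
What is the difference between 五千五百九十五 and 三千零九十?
Convert 五千五百九十五 (Chinese numeral) → 5×1000 + 5×100 + 9×10 + 5 = 5595 (decimal)
Convert 三千零九十 (Chinese numeral) → 3×1000 + 9×10 = 3090 (decimal)
Difference: |5595 - 3090| = 2505
2505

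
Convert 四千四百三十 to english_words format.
Convert 四千四百三十 (Chinese numeral) → 4×1000 + 4×100 + 3×10 = 4430 (decimal)
Convert 4430 (decimal) → 4430 = 4×1000 + 4×100 + 30 → four thousand four hundred thirty (English words)
four thousand four hundred thirty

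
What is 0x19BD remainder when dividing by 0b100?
Convert 0x19BD (hexadecimal) → 1×4096 + 9×256 + 11×16 + 13 = 6589 (decimal)
Convert 0b100 (binary) → 4 (decimal)
Compute 6589 mod 4 = 1
1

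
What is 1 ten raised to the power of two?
Convert 1 ten (place-value notation) → 1×10 = 10 (decimal)
Convert two (English words) → 2 (decimal)
Compute 10 ^ 2 = 100
100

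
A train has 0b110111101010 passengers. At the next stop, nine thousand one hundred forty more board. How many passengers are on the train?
Convert 0b110111101010 (binary) → 2048 + 1024 + 256 + 128 + 64 + 32 + 8 + 2 = 3562 (decimal)
Convert nine thousand one hundred forty (English words) → 9×1000 + 1×100 + 40 = 9140 (decimal)
Compute 3562 + 9140 = 12702
12702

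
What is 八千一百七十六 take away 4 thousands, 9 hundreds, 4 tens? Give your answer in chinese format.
Convert 八千一百七十六 (Chinese numeral) → 8×1000 + 1×100 + 7×10 + 6 = 8176 (decimal)
Convert 4 thousands, 9 hundreds, 4 tens (place-value notation) → 4×1000 + 9×100 + 4×10 = 4940 (decimal)
Compute 8176 - 4940 = 3236
Convert 3236 (decimal) → 3236 = 3×1000 + 2×100 + 3×10 + 6 → 三千二百三十六 (Chinese numeral)
三千二百三十六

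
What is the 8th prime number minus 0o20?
The 8th prime number = 19
Convert 0o20 (octal) → 2×8 = 16 (decimal)
Compute 19 - 16 = 3
3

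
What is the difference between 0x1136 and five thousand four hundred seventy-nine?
Convert 0x1136 (hexadecimal) → 1×4096 + 1×256 + 3×16 + 6 = 4406 (decimal)
Convert five thousand four hundred seventy-nine (English words) → 5×1000 + 4×100 + 79 = 5479 (decimal)
Difference: |4406 - 5479| = 1073
1073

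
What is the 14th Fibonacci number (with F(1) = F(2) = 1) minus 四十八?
The 14th Fibonacci number (with F(1) = F(2) = 1): 1, 1, 2, 3, 5, 8, 13, 21, 34, 55, 89, 144, 233, 377 → 377
Convert 四十八 (Chinese numeral) → 4×10 + 8 = 48 (decimal)
Compute 377 - 48 = 329
329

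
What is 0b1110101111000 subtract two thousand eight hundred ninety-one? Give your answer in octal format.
Convert 0b1110101111000 (binary) → 4096 + 2048 + 1024 + 256 + 64 + 32 + 16 + 8 = 7544 (decimal)
Convert two thousand eight hundred ninety-one (English words) → 2×1000 + 8×100 + 91 = 2891 (decimal)
Compute 7544 - 2891 = 4653
Convert 4653 (decimal) → 4653 = 1×4096 + 1×512 + 5×8 + 5 → 0o11055 (octal)
0o11055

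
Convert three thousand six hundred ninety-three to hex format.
Convert three thousand six hundred ninety-three (English words) → 3×1000 + 6×100 + 93 = 3693 (decimal)
Convert 3693 (decimal) → 3693 = 14×256 + 6×16 + 13 → 0xE6D (hexadecimal)
0xE6D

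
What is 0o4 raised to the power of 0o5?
Convert 0o4 (octal) → 4 (decimal)
Convert 0o5 (octal) → 5 (decimal)
Compute 4 ^ 5 = 1024
1024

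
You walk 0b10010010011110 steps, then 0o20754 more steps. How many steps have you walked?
Convert 0b10010010011110 (binary) → 8192 + 1024 + 128 + 16 + 8 + 4 + 2 = 9374 (decimal)
Convert 0o20754 (octal) → 2×4096 + 7×64 + 5×8 + 4 = 8684 (decimal)
Compute 9374 + 8684 = 18058
18058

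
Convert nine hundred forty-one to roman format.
Convert nine hundred forty-one (English words) → 9×100 + 41 = 941 (decimal)
Convert 941 (decimal) → 941 = 900 + 40 + 1 → CMXLI (Roman numeral)
CMXLI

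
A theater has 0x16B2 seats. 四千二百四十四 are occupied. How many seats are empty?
Convert 0x16B2 (hexadecimal) → 1×4096 + 6×256 + 11×16 + 2 = 5810 (decimal)
Convert 四千二百四十四 (Chinese numeral) → 4×1000 + 2×100 + 4×10 + 4 = 4244 (decimal)
Compute 5810 - 4244 = 1566
1566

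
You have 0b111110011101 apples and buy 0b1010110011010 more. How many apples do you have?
Convert 0b111110011101 (binary) → 2048 + 1024 + 512 + 256 + 128 + 16 + 8 + 4 + 1 = 3997 (decimal)
Convert 0b1010110011010 (binary) → 4096 + 1024 + 256 + 128 + 16 + 8 + 2 = 5530 (decimal)
Compute 3997 + 5530 = 9527
9527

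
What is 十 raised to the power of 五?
Convert 十 (Chinese numeral) → 1×10 = 10 (decimal)
Convert 五 (Chinese numeral) → 5 (decimal)
Compute 10 ^ 5 = 100000
100000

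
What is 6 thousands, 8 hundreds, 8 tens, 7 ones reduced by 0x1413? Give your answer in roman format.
Convert 6 thousands, 8 hundreds, 8 tens, 7 ones (place-value notation) → 6×1000 + 8×100 + 8×10 + 7 = 6887 (decimal)
Convert 0x1413 (hexadecimal) → 1×4096 + 4×256 + 1×16 + 3 = 5139 (decimal)
Compute 6887 - 5139 = 1748
Convert 1748 (decimal) → 1748 = 1000 + 500 + 100 + 100 + 40 + 5 + 1 + 1 + 1 → MDCCXLVIII (Roman numeral)
MDCCXLVIII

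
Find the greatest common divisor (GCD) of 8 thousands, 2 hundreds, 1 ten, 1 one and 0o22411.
Convert 8 thousands, 2 hundreds, 1 ten, 1 one (place-value notation) → 8×1000 + 2×100 + 1×10 + 1 = 8211 (decimal)
Convert 0o22411 (octal) → 2×4096 + 2×512 + 4×64 + 1×8 + 1 = 9481 (decimal)
Compute gcd(8211, 9481) = 1
1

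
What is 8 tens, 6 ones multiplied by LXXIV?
Convert 8 tens, 6 ones (place-value notation) → 8×10 + 6 = 86 (decimal)
Convert LXXIV (Roman numeral) → 50 + 10 + 10 + 4 = 74 (decimal)
Compute 86 × 74 = 6364
6364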